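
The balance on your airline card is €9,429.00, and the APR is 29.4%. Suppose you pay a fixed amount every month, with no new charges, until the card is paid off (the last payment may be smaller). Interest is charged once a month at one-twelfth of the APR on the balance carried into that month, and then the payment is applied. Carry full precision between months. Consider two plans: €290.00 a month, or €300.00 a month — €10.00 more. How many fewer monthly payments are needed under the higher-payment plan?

5 fewer payments

Monthly rate r = 29.4%/12 = 2.45% = 0.0245.
At €290.00/mo: n = ⌈−ln(1 − rB₀/P)/ln(1+r)⌉ = 66 payments (last €230.81); total interest = total paid − €9,429.00 = €9,651.81.
At €300.00/mo: 61 payments (last €218.20); total interest €8,789.20.
Payments saved = 66 − 61 = 5.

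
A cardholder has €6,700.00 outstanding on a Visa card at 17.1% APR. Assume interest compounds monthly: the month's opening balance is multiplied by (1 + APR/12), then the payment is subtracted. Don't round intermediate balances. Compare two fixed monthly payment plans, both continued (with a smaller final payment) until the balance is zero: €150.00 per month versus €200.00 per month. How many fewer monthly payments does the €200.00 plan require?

Monthly rate r = 17.1%/12 = 1.425% = 0.01425.
At €150.00/mo: n = ⌈−ln(1 − rB₀/P)/ln(1+r)⌉ = 72 payments (last €78.36); total interest = total paid − €6,700.00 = €4,028.36.
At €200.00/mo: 46 payments (last €172.15); total interest €2,472.15.
Payments saved = 72 − 46 = 26.

26 fewer payments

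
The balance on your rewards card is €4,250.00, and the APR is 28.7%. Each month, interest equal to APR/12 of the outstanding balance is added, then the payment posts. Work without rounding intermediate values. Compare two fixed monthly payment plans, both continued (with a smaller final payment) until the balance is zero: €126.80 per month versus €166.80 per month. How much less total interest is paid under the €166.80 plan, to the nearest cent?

Monthly rate r = 28.7%/12 = 2.39167% = 0.0239167.
At €126.80/mo: n = ⌈−ln(1 − rB₀/P)/ln(1+r)⌉ = 69 payments (last €56.15); total interest = total paid − €4,250.00 = €4,428.55.
At €166.80/mo: 40 payments (last €129.27); total interest €2,384.47.
Interest saved = €4,428.55 − €2,384.47 = €2,044.08.

€2,044.08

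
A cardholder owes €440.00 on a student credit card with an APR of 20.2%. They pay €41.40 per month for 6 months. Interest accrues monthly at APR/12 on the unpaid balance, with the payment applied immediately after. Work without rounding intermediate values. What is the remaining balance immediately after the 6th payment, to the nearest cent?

€227.26

Monthly rate r = 20.2%/12 = 1.68333% = 0.0168333.
Each month: B ← B·(1+r) − €41.40.
Month 1: interest €7.41; balance after payment €406.01.
Month 2: interest €6.83; balance after payment €371.44.
Month 3: interest €6.25; balance after payment €336.29.
Month 4: interest €5.66; balance after payment €300.55.
Month 5: interest €5.06; balance after payment €264.21.
Month 6: interest €4.45; balance after payment €227.26.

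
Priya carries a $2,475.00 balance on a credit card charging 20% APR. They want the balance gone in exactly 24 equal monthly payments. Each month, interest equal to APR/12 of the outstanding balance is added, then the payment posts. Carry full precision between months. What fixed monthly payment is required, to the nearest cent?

$125.97

Monthly rate r = 20%/12 = 1.66667% = 0.0166667.
Level-payment amortization: P = B₀·r / (1 − (1+r)^(−n)) = 2475.00·0.0166667 / (1 − 1.01667^(−24)).
Denominator 1 − (1+r)^(−24) = 0.327466428.
P = 41.25 / 0.327466428 ≈ 125.97.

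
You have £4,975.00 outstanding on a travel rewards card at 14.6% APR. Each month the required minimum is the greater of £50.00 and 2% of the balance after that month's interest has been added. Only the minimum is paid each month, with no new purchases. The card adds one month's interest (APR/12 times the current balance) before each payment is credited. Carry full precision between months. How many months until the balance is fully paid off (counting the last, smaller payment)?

Monthly rate r = 14.6%/12 = 1.21667% = 0.0121667.
While 2% of the post-interest balance exceeds £50.00, each month B ← (B·(1+r))·(1 − 0.02), i.e. B shrinks by the factor (1+r)·0.98 = 0.99192.
This holds for months 1–87. Entering month 88 the balance is £2,456.90; 2% of the post-interest balance is now below £50.00, so the flat £50.00 minimum applies from here.
From month 88 a fixed £50.00 at rate r clears £2,456.90 in 76 more payments. Total: 87 + 76 = 163 months.

163 months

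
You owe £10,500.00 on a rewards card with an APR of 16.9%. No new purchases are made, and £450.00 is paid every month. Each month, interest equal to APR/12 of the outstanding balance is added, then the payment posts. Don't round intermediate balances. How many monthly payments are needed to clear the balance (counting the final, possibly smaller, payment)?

29 payments

Monthly rate r = 16.9%/12 = 1.40833% = 0.0140833.
Recurrence: B ← B·(1+r) − £450.00.
Month 1: interest £147.87; balance after payment £10,197.88.
Month 2: interest £143.62; balance after payment £9,891.50.
Closed form: n = −ln(1 − rB₀/P)/ln(1+r) = −ln(0.67139)/ln(1.01408) ≈ 28.488, so the balance reaches zero during payment 29.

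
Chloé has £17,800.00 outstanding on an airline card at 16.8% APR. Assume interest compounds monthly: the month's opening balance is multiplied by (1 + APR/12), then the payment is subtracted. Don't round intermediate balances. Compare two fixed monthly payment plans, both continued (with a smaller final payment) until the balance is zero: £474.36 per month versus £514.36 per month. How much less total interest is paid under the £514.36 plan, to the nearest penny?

£910.74

Monthly rate r = 16.8%/12 = 1.4% = 0.014.
At £474.36/mo: n = ⌈−ln(1 − rB₀/P)/ln(1+r)⌉ = 54 payments (last £284.03); total interest = total paid − £17,800.00 = £7,625.11.
At £514.36/mo: 48 payments (last £339.45); total interest £6,714.37.
Interest saved = £7,625.11 − £6,714.37 = £910.74.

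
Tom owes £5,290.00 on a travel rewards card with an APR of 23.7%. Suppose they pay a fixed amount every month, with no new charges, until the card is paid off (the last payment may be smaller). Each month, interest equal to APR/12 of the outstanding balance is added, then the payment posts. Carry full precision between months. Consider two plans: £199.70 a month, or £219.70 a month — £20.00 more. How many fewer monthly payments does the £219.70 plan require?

4 fewer payments

Monthly rate r = 23.7%/12 = 1.975% = 0.01975.
At £199.70/mo: n = ⌈−ln(1 − rB₀/P)/ln(1+r)⌉ = 38 payments (last £173.53); total interest = total paid − £5,290.00 = £2,272.43.
At £219.70/mo: 34 payments (last £0.01); total interest £1,960.11.
Payments saved = 38 − 34 = 4.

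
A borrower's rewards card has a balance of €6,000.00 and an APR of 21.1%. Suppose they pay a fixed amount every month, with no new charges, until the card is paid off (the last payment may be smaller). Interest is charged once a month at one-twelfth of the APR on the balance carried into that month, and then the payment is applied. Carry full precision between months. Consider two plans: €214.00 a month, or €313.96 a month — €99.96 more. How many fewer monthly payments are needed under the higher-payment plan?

15 fewer payments

Monthly rate r = 21.1%/12 = 1.75833% = 0.0175833.
At €214.00/mo: n = ⌈−ln(1 − rB₀/P)/ln(1+r)⌉ = 39 payments (last €207.12); total interest = total paid − €6,000.00 = €2,339.12.
At €313.96/mo: 24 payments (last €155.88); total interest €1,376.96.
Payments saved = 39 − 24 = 15.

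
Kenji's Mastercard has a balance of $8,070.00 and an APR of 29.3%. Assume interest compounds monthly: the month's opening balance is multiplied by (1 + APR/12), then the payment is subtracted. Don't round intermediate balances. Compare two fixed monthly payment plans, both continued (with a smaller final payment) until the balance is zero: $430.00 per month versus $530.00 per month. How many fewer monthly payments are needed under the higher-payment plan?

6 fewer payments

Monthly rate r = 29.3%/12 = 2.44167% = 0.0244167.
At $430.00/mo: n = ⌈−ln(1 − rB₀/P)/ln(1+r)⌉ = 26 payments (last $176.75); total interest = total paid − $8,070.00 = $2,856.75.
At $530.00/mo: 20 payments (last $144.48); total interest $2,144.48.
Payments saved = 26 − 20 = 6.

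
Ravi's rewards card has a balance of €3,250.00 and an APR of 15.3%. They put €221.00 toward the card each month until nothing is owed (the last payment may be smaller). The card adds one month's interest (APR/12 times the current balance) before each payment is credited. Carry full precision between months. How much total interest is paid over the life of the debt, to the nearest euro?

Monthly rate r = 15.3%/12 = 1.275% = 0.01275.
Payoff takes n = ⌈−ln(1 − rB₀/P)/ln(1+r)⌉ = ⌈16.389⌉ = 17 payments; the last is €86.31.
Total paid = 16·€221.00 + €86.31 = €3,622.31.
Total interest = total paid − principal = €3,622.31 − €3,250.00 = €372.31.

€372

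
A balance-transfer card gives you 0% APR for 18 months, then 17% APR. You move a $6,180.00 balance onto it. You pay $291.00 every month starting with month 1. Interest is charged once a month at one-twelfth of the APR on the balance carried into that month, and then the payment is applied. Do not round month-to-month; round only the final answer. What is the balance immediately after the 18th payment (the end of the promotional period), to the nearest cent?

$942.00

Promo months 1–18 at r₀ = 0%/12 = 0; months 19+ at r₁ = 17%/12 = 0.0141667.
After month 18 (no interest yet): B = $6,180.00 − 18·$291.00 = $942.00.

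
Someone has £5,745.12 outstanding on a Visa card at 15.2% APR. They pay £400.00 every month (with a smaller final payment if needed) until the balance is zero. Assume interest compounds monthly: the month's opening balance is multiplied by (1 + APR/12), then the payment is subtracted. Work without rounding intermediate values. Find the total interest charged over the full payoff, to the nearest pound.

Monthly rate r = 15.2%/12 = 1.26667% = 0.0126667.
Payoff takes n = ⌈−ln(1 − rB₀/P)/ln(1+r)⌉ = ⌈15.953⌉ = 16 payments; the last is £381.43.
Total paid = 15·£400.00 + £381.43 = £6,381.43.
Total interest = total paid − principal = £6,381.43 − £5,745.12 = £636.31.

£636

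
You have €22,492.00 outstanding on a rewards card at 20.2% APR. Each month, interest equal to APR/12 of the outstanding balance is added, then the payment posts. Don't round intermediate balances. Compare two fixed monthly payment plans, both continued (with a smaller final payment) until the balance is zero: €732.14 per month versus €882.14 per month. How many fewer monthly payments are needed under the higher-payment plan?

10 fewer payments

Monthly rate r = 20.2%/12 = 1.68333% = 0.0168333.
At €732.14/mo: n = ⌈−ln(1 − rB₀/P)/ln(1+r)⌉ = 44 payments (last €449.24); total interest = total paid − €22,492.00 = €9,439.26.
At €882.14/mo: 34 payments (last €521.86); total interest €7,140.48.
Payments saved = 44 − 34 = 10.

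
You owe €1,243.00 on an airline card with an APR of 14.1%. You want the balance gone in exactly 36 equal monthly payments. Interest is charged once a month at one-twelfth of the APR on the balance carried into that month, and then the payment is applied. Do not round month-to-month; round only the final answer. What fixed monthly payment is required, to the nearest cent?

Monthly rate r = 14.1%/12 = 1.175% = 0.01175.
Level-payment amortization: P = B₀·r / (1 − (1+r)^(−n)) = 1243.00·0.01175 / (1 − 1.01175^(−36)).
Denominator 1 − (1+r)^(−36) = 0.343304062.
P = 14.6052 / 0.343304062 ≈ 42.54.

€42.54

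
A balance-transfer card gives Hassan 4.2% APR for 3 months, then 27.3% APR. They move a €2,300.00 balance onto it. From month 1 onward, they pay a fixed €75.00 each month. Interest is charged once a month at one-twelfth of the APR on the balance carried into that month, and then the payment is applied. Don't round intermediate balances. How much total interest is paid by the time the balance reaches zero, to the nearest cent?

€1,299.26

Promo months 1–3 at r₀ = 4.2%/12 = 0.0035; months 4+ at r₁ = 27.3%/12 = 0.02275.
After month 3: iterate B ← B·(1+r₀) − €75.00 for 3 months → €2,098.45.
Then at r₁ with €75.00/mo: n₂ = −ln(1 − r₁·B/P)/ln(1+r₁) ≈ 44.99 → 45 more payments.
Total paid = 47·€75.00 + €74.26 = €3,599.26; interest = €3,599.26 − €2,300.00 = €1,299.26.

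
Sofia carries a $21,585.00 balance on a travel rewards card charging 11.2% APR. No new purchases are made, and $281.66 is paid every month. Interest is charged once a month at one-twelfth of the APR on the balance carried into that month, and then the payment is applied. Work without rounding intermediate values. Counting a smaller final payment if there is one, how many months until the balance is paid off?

Monthly rate r = 11.2%/12 = 0.933333% = 0.00933333.
Recurrence: B ← B·(1+r) − $281.66.
Month 1: interest $201.46; balance after payment $21,504.80.
Month 2: interest $200.71; balance after payment $21,423.85.
Closed form: n = −ln(1 − rB₀/P)/ln(1+r) = −ln(0.28474)/ln(1.00933) ≈ 135.218, so the balance reaches zero during payment 136.

136 payments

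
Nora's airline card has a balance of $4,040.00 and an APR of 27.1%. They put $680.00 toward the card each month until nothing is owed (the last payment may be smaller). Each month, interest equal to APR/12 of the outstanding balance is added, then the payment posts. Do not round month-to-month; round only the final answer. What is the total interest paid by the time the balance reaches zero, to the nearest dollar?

$349

Monthly rate r = 27.1%/12 = 2.25833% = 0.0225833.
Payoff takes n = ⌈−ln(1 − rB₀/P)/ln(1+r)⌉ = ⌈6.451⌉ = 7 payments; the last is $308.69.
Total paid = 6·$680.00 + $308.69 = $4,388.69.
Total interest = total paid − principal = $4,388.69 − $4,040.00 = $348.69.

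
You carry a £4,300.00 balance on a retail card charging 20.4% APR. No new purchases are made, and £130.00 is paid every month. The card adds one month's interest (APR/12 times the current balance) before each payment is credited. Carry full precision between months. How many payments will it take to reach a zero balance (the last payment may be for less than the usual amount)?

Monthly rate r = 20.4%/12 = 1.7% = 0.017.
Recurrence: B ← B·(1+r) − £130.00.
Month 1: interest £73.10; balance after payment £4,243.10.
Month 2: interest £72.13; balance after payment £4,185.23.
Closed form: n = −ln(1 − rB₀/P)/ln(1+r) = −ln(0.43769)/ln(1.017) ≈ 49.014, so the balance reaches zero during payment 50.

50 payments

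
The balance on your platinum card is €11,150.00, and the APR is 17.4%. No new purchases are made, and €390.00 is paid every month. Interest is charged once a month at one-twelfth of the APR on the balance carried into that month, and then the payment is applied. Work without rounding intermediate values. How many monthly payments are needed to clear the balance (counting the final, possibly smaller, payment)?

38 months

Monthly rate r = 17.4%/12 = 1.45% = 0.0145.
Recurrence: B ← B·(1+r) − €390.00.
Month 1: interest €161.67; balance after payment €10,921.67.
Month 2: interest €158.36; balance after payment €10,690.04.
Closed form: n = −ln(1 − rB₀/P)/ln(1+r) = −ln(0.58545)/ln(1.0145) ≈ 37.190, so the balance reaches zero during payment 38.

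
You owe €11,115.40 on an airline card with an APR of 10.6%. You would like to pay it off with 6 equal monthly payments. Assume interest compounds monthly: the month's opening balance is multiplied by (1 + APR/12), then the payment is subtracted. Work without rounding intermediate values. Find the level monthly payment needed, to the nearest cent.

Monthly rate r = 10.6%/12 = 0.883333% = 0.00883333.
Level-payment amortization: P = B₀·r / (1 − (1+r)^(−n)) = 11115.40·0.00883333 / (1 − 1.00883^(−6)).
Denominator 1 − (1+r)^(−6) = 0.0513992606.
P = 98.186 / 0.0513992606 ≈ 1910.26.

€1,910.26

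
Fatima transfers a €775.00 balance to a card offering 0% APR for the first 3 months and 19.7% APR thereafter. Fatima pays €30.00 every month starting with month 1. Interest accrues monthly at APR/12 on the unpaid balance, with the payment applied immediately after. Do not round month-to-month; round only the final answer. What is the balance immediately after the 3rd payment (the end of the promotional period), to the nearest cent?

€685.00

Promo months 1–3 at r₀ = 0%/12 = 0; months 4+ at r₁ = 19.7%/12 = 0.0164167.
After month 3 (no interest yet): B = €775.00 − 3·€30.00 = €685.00.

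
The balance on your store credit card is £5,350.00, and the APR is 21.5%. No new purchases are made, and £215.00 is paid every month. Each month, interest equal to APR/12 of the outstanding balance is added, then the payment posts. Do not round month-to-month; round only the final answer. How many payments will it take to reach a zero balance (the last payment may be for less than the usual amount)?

34 payments

Monthly rate r = 21.5%/12 = 1.79167% = 0.0179167.
Recurrence: B ← B·(1+r) − £215.00.
Month 1: interest £95.85; balance after payment £5,230.85.
Month 2: interest £93.72; balance after payment £5,109.57.
Closed form: n = −ln(1 − rB₀/P)/ln(1+r) = −ln(0.55417)/ln(1.01792) ≈ 33.241, so the balance reaches zero during payment 34.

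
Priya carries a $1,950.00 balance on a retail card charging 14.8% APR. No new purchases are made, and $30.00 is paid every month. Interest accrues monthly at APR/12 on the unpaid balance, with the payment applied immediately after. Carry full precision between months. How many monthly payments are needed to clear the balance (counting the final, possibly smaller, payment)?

Monthly rate r = 14.8%/12 = 1.23333% = 0.0123333.
Recurrence: B ← B·(1+r) − $30.00.
Month 1: interest $24.05; balance after payment $1,944.05.
Month 2: interest $23.98; balance after payment $1,938.03.
Closed form: n = −ln(1 − rB₀/P)/ln(1+r) = −ln(0.19833)/ln(1.01233) ≈ 131.981, so the balance reaches zero during payment 132.

132 payments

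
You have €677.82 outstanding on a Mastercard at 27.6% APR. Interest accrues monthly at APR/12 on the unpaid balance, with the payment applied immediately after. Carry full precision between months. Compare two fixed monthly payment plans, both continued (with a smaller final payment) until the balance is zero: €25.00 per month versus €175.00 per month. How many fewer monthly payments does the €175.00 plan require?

Monthly rate r = 27.6%/12 = 2.3% = 0.023.
At €25.00/mo: n = ⌈−ln(1 − rB₀/P)/ln(1+r)⌉ = 43 payments (last €24.23); total interest = total paid − €677.82 = €396.41.
At €175.00/mo: 5 payments (last €18.25); total interest €40.43.
Payments saved = 43 − 5 = 38.

38 fewer payments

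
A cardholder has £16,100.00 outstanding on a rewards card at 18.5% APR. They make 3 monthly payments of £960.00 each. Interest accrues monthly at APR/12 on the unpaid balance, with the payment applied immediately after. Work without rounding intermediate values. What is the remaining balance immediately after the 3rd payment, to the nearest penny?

Monthly rate r = 18.5%/12 = 1.54167% = 0.0154167.
Each month: B ← B·(1+r) − £960.00.
Month 1: interest £248.21; balance after payment £15,388.21.
Month 2: interest £237.23; balance after payment £14,665.44.
Month 3: interest £226.09; balance after payment £13,931.54.

£13,931.54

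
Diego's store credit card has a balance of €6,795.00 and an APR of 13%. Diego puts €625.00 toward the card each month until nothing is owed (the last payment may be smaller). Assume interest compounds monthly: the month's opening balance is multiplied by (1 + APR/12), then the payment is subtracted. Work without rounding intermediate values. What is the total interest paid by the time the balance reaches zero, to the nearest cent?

Monthly rate r = 13%/12 = 1.08333% = 0.0108333.
Payoff takes n = ⌈−ln(1 − rB₀/P)/ln(1+r)⌉ = ⌈11.630⌉ = 12 payments; the last is €394.52.
Total paid = 11·€625.00 + €394.52 = €7,269.52.
Total interest = total paid − principal = €7,269.52 − €6,795.00 = €474.52.

€474.52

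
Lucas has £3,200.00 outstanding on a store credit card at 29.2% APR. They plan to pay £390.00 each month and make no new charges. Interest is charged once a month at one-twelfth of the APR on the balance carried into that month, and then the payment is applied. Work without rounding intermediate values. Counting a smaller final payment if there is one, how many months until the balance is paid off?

10 months

Monthly rate r = 29.2%/12 = 2.43333% = 0.0243333.
Recurrence: B ← B·(1+r) − £390.00.
Month 1: interest £77.87; balance after payment £2,887.87.
Month 2: interest £70.27; balance after payment £2,568.14.
Closed form: n = −ln(1 − rB₀/P)/ln(1+r) = −ln(0.80034)/ln(1.02433) ≈ 9.264, so the balance reaches zero during payment 10.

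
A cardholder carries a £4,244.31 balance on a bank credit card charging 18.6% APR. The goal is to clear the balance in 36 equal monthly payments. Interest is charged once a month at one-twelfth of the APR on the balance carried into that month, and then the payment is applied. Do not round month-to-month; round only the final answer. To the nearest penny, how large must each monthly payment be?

£154.72

Monthly rate r = 18.6%/12 = 1.55% = 0.0155.
Level-payment amortization: P = B₀·r / (1 − (1+r)^(−n)) = 4244.31·0.0155 / (1 − 1.0155^(−36)).
Denominator 1 − (1+r)^(−36) = 0.425192268.
P = 65.7868 / 0.425192268 ≈ 154.72.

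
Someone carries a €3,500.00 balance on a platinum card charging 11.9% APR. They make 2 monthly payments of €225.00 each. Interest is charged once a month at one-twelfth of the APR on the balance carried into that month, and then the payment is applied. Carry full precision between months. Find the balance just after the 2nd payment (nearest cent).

Monthly rate r = 11.9%/12 = 0.991667% = 0.00991667.
Each month: B ← B·(1+r) − €225.00.
Month 1: interest €34.71; balance after payment €3,309.71.
Month 2: interest €32.82; balance after payment €3,117.53.

€3,117.53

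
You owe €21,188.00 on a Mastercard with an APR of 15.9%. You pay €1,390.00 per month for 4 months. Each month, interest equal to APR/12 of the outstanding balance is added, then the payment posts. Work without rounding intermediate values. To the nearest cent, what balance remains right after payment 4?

Monthly rate r = 15.9%/12 = 1.325% = 0.01325.
Each month: B ← B·(1+r) − €1,390.00.
Month 1: interest €280.74; balance after payment €20,078.74.
Month 2: interest €266.04; balance after payment €18,954.78.
Month 3: interest €251.15; balance after payment €17,815.94.
Month 4: interest €236.06; balance after payment €16,662.00.

€16,662.00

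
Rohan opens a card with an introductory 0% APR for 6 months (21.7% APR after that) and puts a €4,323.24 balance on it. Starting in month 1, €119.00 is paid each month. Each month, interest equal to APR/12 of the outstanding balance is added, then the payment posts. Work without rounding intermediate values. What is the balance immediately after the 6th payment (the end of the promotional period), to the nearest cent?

Promo months 1–6 at r₀ = 0%/12 = 0; months 7+ at r₁ = 21.7%/12 = 0.0180833.
After month 6 (no interest yet): B = €4,323.24 − 6·€119.00 = €3,609.24.

€3,609.24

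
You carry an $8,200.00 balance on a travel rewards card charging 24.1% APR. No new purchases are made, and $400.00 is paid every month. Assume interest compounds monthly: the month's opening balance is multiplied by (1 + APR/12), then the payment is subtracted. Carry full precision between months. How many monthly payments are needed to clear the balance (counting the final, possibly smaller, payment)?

27 months

Monthly rate r = 24.1%/12 = 2.00833% = 0.0200833.
Recurrence: B ← B·(1+r) − $400.00.
Month 1: interest $164.68; balance after payment $7,964.68.
Month 2: interest $159.96; balance after payment $7,724.64.
Closed form: n = −ln(1 − rB₀/P)/ln(1+r) = −ln(0.58829)/ln(1.02008) ≈ 26.681, so the balance reaches zero during payment 27.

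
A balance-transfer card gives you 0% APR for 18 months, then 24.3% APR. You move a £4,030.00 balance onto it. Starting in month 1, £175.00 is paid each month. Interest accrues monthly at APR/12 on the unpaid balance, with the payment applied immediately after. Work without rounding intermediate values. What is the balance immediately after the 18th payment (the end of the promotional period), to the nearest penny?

Promo months 1–18 at r₀ = 0%/12 = 0; months 19+ at r₁ = 24.3%/12 = 0.02025.
After month 18 (no interest yet): B = £4,030.00 − 18·£175.00 = £880.00.

£880.00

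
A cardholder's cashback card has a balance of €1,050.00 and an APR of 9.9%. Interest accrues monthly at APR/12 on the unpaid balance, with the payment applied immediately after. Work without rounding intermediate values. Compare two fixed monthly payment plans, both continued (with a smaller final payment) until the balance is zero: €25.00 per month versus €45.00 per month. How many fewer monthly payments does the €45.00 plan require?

25 fewer payments

Monthly rate r = 9.9%/12 = 0.825% = 0.00825.
At €25.00/mo: n = ⌈−ln(1 − rB₀/P)/ln(1+r)⌉ = 52 payments (last €19.46); total interest = total paid − €1,050.00 = €244.46.
At €45.00/mo: 27 payments (last €1.06); total interest €121.06.
Payments saved = 52 − 27 = 25.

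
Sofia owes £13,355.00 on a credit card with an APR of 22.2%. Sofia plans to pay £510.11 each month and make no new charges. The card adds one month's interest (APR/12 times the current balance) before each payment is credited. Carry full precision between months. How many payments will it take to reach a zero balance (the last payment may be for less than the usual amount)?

37 months

Monthly rate r = 22.2%/12 = 1.85% = 0.0185.
Recurrence: B ← B·(1+r) − £510.11.
Month 1: interest £247.07; balance after payment £13,091.96.
Month 2: interest £242.20; balance after payment £12,824.05.
Closed form: n = −ln(1 − rB₀/P)/ln(1+r) = −ln(0.51566)/ln(1.0185) ≈ 36.131, so the balance reaches zero during payment 37.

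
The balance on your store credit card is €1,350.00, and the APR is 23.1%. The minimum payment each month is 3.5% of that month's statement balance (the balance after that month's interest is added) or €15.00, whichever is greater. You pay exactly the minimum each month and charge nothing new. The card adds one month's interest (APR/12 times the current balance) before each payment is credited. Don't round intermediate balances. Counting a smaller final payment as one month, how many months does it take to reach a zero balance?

112 months

Monthly rate r = 23.1%/12 = 1.925% = 0.01925.
While 3.5% of the post-interest balance exceeds €15.00, each month B ← (B·(1+r))·(1 − 0.035), i.e. B shrinks by the factor (1+r)·0.965 = 0.98358.
This holds for months 1–71. Entering month 72 the balance is €416.59; 3.5% of the post-interest balance is now below €15.00, so the flat €15.00 minimum applies from here.
From month 72 a fixed €15.00 at rate r clears €416.59 in 41 more payments. Total: 71 + 41 = 112 months.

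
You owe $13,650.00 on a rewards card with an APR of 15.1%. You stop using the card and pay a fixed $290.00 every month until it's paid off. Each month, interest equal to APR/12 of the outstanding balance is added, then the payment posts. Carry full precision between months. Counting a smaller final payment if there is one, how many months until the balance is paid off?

Monthly rate r = 15.1%/12 = 1.25833% = 0.0125833.
Recurrence: B ← B·(1+r) − $290.00.
Month 1: interest $171.76; balance after payment $13,531.76.
Month 2: interest $170.27; balance after payment $13,412.04.
Closed form: n = −ln(1 − rB₀/P)/ln(1+r) = −ln(0.40772)/ln(1.01258) ≈ 71.747, so the balance reaches zero during payment 72.

72 payments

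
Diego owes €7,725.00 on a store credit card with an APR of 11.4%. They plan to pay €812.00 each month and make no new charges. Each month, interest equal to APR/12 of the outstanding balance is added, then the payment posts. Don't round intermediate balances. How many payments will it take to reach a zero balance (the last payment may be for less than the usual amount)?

11 payments

Monthly rate r = 11.4%/12 = 0.95% = 0.0095.
Recurrence: B ← B·(1+r) − €812.00.
Month 1: interest €73.39; balance after payment €6,986.39.
Month 2: interest €66.37; balance after payment €6,240.76.
Closed form: n = −ln(1 − rB₀/P)/ln(1+r) = −ln(0.90962)/ln(1.0095) ≈ 10.019, so the balance reaches zero during payment 11.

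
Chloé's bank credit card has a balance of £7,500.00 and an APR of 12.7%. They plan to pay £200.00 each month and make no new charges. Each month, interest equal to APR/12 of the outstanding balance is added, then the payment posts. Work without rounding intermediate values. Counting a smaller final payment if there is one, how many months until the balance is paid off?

Monthly rate r = 12.7%/12 = 1.05833% = 0.0105833.
Recurrence: B ← B·(1+r) − £200.00.
Month 1: interest £79.38; balance after payment £7,379.38.
Month 2: interest £78.10; balance after payment £7,257.47.
Closed form: n = −ln(1 − rB₀/P)/ln(1+r) = −ln(0.60313)/ln(1.01058) ≈ 48.029, so the balance reaches zero during payment 49.

49 months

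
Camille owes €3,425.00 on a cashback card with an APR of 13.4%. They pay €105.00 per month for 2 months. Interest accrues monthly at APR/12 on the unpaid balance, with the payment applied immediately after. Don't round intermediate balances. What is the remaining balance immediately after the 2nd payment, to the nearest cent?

Monthly rate r = 13.4%/12 = 1.11667% = 0.0111667.
Each month: B ← B·(1+r) − €105.00.
Month 1: interest €38.25; balance after payment €3,358.25.
Month 2: interest €37.50; balance after payment €3,290.75.

€3,290.75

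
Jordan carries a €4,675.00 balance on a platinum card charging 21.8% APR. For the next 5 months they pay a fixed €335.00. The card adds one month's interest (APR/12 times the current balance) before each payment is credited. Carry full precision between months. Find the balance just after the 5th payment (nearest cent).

Monthly rate r = 21.8%/12 = 1.81667% = 0.0181667.
Each month: B ← B·(1+r) − €335.00.
Month 1: interest €84.93; balance after payment €4,424.93.
Month 2: interest €80.39; balance after payment €4,170.32.
Month 3: interest €75.76; balance after payment €3,911.08.
Month 4: interest €71.05; balance after payment €3,647.13.
Month 5: interest €66.26; balance after payment €3,378.38.

€3,378.38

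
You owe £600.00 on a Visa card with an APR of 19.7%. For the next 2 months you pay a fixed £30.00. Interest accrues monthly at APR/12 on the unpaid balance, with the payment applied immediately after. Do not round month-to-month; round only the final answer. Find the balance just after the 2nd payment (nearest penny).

£559.37

Monthly rate r = 19.7%/12 = 1.64167% = 0.0164167.
Each month: B ← B·(1+r) − £30.00.
Month 1: interest £9.85; balance after payment £579.85.
Month 2: interest £9.52; balance after payment £559.37.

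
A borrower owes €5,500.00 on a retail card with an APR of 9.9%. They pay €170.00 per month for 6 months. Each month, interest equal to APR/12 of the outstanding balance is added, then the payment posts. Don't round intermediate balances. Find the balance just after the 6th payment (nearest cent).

Monthly rate r = 9.9%/12 = 0.825% = 0.00825.
Each month: B ← B·(1+r) − €170.00.
Month 1: interest €45.38; balance after payment €5,375.38.
Month 2: interest €44.35; balance after payment €5,249.72.
Month 3: interest €43.31; balance after payment €5,123.03.
Month 4: interest €42.27; balance after payment €4,995.30.
Month 5: interest €41.21; balance after payment €4,866.51.
Month 6: interest €40.15; balance after payment €4,736.66.

€4,736.66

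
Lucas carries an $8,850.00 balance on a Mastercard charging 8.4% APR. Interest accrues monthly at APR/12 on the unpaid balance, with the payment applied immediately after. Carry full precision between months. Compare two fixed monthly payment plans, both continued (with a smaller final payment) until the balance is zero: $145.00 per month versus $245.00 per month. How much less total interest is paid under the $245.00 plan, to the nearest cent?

Monthly rate r = 8.4%/12 = 0.7% = 0.007.
At $145.00/mo: n = ⌈−ln(1 − rB₀/P)/ln(1+r)⌉ = 80 payments (last $129.29); total interest = total paid − $8,850.00 = $2,734.29.
At $245.00/mo: 42 payments (last $193.27); total interest $1,388.27.
Interest saved = $2,734.29 − $1,388.27 = $1,346.02.

$1,346.02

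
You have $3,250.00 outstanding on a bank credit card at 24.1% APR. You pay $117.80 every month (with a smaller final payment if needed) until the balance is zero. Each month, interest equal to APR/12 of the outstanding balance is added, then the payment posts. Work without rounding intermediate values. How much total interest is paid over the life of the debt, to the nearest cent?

$1,534.83

Monthly rate r = 24.1%/12 = 2.00833% = 0.0200833.
Payoff takes n = ⌈−ln(1 − rB₀/P)/ln(1+r)⌉ = ⌈40.616⌉ = 41 payments; the last is $72.83.
Total paid = 40·$117.80 + $72.83 = $4,784.83.
Total interest = total paid − principal = $4,784.83 − $3,250.00 = $1,534.83.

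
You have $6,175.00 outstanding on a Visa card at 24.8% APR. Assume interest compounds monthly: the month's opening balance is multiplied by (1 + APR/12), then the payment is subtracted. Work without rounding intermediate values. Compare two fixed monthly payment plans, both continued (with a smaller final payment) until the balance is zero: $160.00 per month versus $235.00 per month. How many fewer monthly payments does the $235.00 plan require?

40 fewer payments

Monthly rate r = 24.8%/12 = 2.06667% = 0.0206667.
At $160.00/mo: n = ⌈−ln(1 − rB₀/P)/ln(1+r)⌉ = 79 payments (last $15.48); total interest = total paid − $6,175.00 = $6,320.48.
At $235.00/mo: 39 payments (last $67.72); total interest $2,822.72.
Payments saved = 79 − 39 = 40.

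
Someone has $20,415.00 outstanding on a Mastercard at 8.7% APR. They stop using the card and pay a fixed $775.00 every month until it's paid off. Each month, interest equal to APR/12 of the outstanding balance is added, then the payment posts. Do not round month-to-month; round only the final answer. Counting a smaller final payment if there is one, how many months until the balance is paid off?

Monthly rate r = 8.7%/12 = 0.725% = 0.00725.
Recurrence: B ← B·(1+r) − $775.00.
Month 1: interest $148.01; balance after payment $19,788.01.
Month 2: interest $143.46; balance after payment $19,156.47.
Closed form: n = −ln(1 − rB₀/P)/ln(1+r) = −ln(0.80902)/ln(1.00725) ≈ 29.338, so the balance reaches zero during payment 30.

30 payments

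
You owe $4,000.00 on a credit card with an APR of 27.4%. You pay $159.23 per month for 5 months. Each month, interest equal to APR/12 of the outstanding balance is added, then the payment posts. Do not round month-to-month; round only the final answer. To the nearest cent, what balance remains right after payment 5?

$3,644.66

Monthly rate r = 27.4%/12 = 2.28333% = 0.0228333.
Each month: B ← B·(1+r) − $159.23.
Month 1: interest $91.33; balance after payment $3,932.10.
Month 2: interest $89.78; balance after payment $3,862.66.
Month 3: interest $88.20; balance after payment $3,791.62.
Month 4: interest $86.58; balance after payment $3,718.97.
Month 5: interest $84.92; balance after payment $3,644.66.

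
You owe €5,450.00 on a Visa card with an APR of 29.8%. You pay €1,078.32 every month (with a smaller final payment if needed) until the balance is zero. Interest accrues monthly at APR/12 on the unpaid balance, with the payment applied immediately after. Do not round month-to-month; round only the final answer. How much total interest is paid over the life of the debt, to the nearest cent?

Monthly rate r = 29.8%/12 = 2.48333% = 0.0248333.
Payoff takes n = ⌈−ln(1 − rB₀/P)/ln(1+r)⌉ = ⌈5.467⌉ = 6 payments; the last is €507.34.
Total paid = 5·€1,078.32 + €507.34 = €5,898.94.
Total interest = total paid − principal = €5,898.94 − €5,450.00 = €448.94.

€448.94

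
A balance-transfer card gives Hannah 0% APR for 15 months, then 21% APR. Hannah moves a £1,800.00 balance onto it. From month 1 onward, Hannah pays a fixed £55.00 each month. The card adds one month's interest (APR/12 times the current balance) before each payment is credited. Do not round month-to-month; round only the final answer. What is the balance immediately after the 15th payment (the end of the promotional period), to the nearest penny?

£975.00

Promo months 1–15 at r₀ = 0%/12 = 0; months 16+ at r₁ = 21%/12 = 0.0175.
After month 15 (no interest yet): B = £1,800.00 − 15·£55.00 = £975.00.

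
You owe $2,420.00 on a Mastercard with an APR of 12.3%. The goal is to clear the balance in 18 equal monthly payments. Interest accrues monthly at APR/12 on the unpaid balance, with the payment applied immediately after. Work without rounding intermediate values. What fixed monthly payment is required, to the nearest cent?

Monthly rate r = 12.3%/12 = 1.025% = 0.01025.
Level-payment amortization: P = B₀·r / (1 − (1+r)^(−n)) = 2420.00·0.01025 / (1 − 1.01025^(−18)).
Denominator 1 − (1+r)^(−18) = 0.167698771.
P = 24.805 / 0.167698771 ≈ 147.91.

$147.91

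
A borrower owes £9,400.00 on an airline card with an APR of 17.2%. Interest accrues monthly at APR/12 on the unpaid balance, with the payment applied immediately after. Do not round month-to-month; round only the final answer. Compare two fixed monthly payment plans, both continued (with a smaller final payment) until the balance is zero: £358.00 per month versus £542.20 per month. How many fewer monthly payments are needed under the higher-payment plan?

Monthly rate r = 17.2%/12 = 1.43333% = 0.0143333.
At £358.00/mo: n = ⌈−ln(1 − rB₀/P)/ln(1+r)⌉ = 34 payments (last £63.86); total interest = total paid − £9,400.00 = £2,477.86.
At £542.20/mo: 21 payments (last £40.04); total interest £1,484.04.
Payments saved = 34 − 21 = 13.

13 fewer payments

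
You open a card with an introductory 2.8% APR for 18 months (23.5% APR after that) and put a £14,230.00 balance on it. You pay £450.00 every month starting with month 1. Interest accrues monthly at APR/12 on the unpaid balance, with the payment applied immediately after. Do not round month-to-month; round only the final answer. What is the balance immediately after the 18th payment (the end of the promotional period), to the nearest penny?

Promo months 1–18 at r₀ = 2.8%/12 = 0.00233333; months 19+ at r₁ = 23.5%/12 = 0.0195833.
After month 18: iterate B ← B·(1+r₀) − £450.00 for 18 months → £6,577.00.

£6,577.00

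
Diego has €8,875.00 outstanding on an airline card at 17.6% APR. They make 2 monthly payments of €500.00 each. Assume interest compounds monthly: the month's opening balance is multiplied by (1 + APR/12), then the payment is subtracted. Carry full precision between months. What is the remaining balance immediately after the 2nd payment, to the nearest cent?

€8,129.91

Monthly rate r = 17.6%/12 = 1.46667% = 0.0146667.
Each month: B ← B·(1+r) − €500.00.
Month 1: interest €130.17; balance after payment €8,505.17.
Month 2: interest €124.74; balance after payment €8,129.91.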